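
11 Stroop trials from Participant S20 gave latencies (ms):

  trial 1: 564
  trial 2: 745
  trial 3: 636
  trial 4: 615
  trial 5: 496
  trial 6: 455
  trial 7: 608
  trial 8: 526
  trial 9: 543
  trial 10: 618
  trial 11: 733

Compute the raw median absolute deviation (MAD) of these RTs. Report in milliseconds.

Sorted: 455, 496, 526, 543, 564, 608, 615, 618, 636, 733, 745 → median = 608
|x − 608|: 44, 137, 28, 7, 112, 153, 0, 82, 65, 10, 125
Sorted deviations: 0, 7, 10, 28, 44, 65, 82, 112, 125, 137, 153 → MAD = 65

65 ms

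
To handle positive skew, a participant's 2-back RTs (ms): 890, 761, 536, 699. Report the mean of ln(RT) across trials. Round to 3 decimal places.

6.565

ln(RT): 6.7912, 6.6346, 6.2841, 6.5497
Σ ln(RT) = 26.2596
Mean = 26.2596/4 = 6.56491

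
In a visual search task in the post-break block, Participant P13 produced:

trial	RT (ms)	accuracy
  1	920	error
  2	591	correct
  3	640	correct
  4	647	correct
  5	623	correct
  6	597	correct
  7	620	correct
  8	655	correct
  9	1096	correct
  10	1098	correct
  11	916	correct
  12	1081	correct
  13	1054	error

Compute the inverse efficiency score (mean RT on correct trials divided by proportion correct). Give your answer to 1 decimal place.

Correct trials (n=11): 591, 640, 647, 623, 597, 620, 655, 1096, 1098, 916, 1081
Mean correct RT = 8564/11 = 778.5455 ms
Proportion correct = 11/13
IES = 778.5455 / (11/13) = 920.099 ms

920.1 ms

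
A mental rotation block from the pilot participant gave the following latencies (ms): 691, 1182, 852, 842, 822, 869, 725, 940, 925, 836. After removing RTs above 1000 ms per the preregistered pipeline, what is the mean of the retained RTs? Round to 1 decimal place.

833.6 ms

Excluded: 1182
Retained (n=9): Σ = 7502
Mean = 7502/9 = 833.5556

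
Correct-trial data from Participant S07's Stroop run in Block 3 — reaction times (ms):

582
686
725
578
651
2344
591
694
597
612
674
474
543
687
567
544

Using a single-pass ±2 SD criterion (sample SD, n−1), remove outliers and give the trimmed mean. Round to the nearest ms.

n = 16, ΣRT = 11549, M = 721.812
Σ(x−M)² = 2876018.44; s = √(2876018.44/15) = 437.875
Cutoffs: 721.812 ± 2·437.875 → [-153.9, 1597.6]
Outside: 2344 → excluded.
Retained (n=15): Σ = 9205, mean = 9205/15 = 613.667

614 ms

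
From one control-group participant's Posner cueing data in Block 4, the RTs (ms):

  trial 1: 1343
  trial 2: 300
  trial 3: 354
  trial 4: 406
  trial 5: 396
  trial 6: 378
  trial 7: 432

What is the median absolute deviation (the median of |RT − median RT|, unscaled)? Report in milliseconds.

Sorted: 300, 354, 378, 396, 406, 432, 1343 → median = 396
|x − 396|: 947, 96, 42, 10, 0, 18, 36
Sorted deviations: 0, 10, 18, 36, 42, 96, 947 → MAD = 36

36 ms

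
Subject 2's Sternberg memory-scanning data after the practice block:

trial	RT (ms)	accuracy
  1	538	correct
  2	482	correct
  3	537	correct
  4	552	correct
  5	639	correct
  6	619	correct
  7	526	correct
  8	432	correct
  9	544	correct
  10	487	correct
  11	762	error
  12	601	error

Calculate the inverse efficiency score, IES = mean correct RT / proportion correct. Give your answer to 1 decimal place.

Correct trials (n=10): 538, 482, 537, 552, 639, 619, 526, 432, 544, 487
Mean correct RT = 5356/10 = 535.6000 ms
Proportion correct = 10/12
IES = 535.6000 / (10/12) = 642.720 ms

642.7 ms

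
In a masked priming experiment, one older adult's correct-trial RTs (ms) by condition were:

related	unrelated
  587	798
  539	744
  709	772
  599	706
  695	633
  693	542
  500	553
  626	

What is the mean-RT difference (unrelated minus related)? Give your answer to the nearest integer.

M(related) = 4948/8 = 618.500
M(unrelated) = 4748/7 = 678.286
Difference = 678.286 − 618.500 = 59.786 ms

60 ms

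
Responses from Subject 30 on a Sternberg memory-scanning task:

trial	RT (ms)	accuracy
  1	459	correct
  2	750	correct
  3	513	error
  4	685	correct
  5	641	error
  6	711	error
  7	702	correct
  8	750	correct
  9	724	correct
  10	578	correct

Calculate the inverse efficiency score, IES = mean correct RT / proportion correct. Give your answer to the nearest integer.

Correct trials (n=7): 459, 750, 685, 702, 750, 724, 578
Mean correct RT = 4648/7 = 664.0000 ms
Proportion correct = 7/10
IES = 664.0000 / (7/10) = 948.571 ms

949 ms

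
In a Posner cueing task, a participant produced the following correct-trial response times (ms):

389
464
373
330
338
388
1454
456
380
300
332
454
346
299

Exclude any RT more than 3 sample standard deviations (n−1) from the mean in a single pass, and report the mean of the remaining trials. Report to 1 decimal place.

n = 14, ΣRT = 6303, M = 450.214
Σ(x−M)² = 1123642.36; s = √(1123642.36/13) = 293.997
Cutoffs: 450.214 ± 3·293.997 → [-431.8, 1332.2]
Outside: 1454 → excluded.
Retained (n=13): Σ = 4849, mean = 4849/13 = 373.000

373.0 ms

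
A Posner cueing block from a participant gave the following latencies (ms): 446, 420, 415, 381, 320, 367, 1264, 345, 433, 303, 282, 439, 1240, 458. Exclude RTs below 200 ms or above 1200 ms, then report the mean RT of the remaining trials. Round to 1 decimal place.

384.1 ms

Excluded: 1240, 1264
Retained (n=12): Σ = 4609
Mean = 4609/12 = 384.0833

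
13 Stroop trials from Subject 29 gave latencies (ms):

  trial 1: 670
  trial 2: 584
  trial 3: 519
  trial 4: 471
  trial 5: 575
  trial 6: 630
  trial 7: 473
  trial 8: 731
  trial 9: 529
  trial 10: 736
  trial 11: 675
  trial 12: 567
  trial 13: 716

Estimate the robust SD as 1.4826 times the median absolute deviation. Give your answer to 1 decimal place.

Sorted: 471, 473, 519, 529, 567, 575, 584, 630, 670, 675, 716, 731, 736 → median = 584
|x − 584| sorted: 0, 9, 17, 46, 55, 65, 86, 91, 111, 113, 132, 147, 152 → MAD = 86
Robust SD ≈ 1.4826 × 86 = 127.504

127.5 ms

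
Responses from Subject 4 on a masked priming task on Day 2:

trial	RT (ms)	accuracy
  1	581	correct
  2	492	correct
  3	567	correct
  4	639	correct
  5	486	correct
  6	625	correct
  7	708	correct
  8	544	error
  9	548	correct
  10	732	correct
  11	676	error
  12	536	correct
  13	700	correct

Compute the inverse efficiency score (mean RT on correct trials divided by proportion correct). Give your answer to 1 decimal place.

Correct trials (n=11): 581, 492, 567, 639, 486, 625, 708, 548, 732, 536, 700
Mean correct RT = 6614/11 = 601.2727 ms
Proportion correct = 11/13
IES = 601.2727 / (11/13) = 710.595 ms

710.6 ms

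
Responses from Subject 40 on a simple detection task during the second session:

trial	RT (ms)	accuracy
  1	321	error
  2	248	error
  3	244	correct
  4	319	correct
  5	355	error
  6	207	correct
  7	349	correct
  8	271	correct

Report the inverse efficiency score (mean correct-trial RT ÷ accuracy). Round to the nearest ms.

Correct trials (n=5): 244, 319, 207, 349, 271
Mean correct RT = 1390/5 = 278.0000 ms
Proportion correct = 5/8
IES = 278.0000 / (5/8) = 444.800 ms

445 ms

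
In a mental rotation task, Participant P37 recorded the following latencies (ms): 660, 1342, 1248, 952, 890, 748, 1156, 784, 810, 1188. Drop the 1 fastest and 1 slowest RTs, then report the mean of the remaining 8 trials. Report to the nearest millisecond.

972 ms

Sorted: 660, 748, 784, 810, 890, 952, 1156, 1188, 1248, 1342
Drop lowest 1 (660) and highest 1 (1342)
Remaining (n=8): Σ = 7776, mean = 7776/8 = 972.000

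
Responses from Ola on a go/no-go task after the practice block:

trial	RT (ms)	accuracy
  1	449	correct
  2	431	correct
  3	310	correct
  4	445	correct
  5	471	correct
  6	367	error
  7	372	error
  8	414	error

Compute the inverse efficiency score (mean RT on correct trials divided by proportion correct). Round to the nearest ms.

674 ms

Correct trials (n=5): 449, 431, 310, 445, 471
Mean correct RT = 2106/5 = 421.2000 ms
Proportion correct = 5/8
IES = 421.2000 / (5/8) = 673.920 ms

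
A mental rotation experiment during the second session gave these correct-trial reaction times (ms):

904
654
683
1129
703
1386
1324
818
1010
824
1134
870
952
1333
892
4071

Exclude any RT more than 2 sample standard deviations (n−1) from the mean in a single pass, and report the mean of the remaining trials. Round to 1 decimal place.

974.4 ms

n = 16, ΣRT = 18687, M = 1167.938
Σ(x−M)² = 9791948.94; s = √(9791948.94/15) = 807.958
Cutoffs: 1167.938 ± 2·807.958 → [-448.0, 2783.9]
Outside: 4071 → excluded.
Retained (n=15): Σ = 14616, mean = 14616/15 = 974.400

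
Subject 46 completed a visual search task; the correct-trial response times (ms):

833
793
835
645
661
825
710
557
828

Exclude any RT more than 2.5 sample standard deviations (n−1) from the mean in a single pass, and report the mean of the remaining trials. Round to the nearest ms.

743 ms

n = 9, ΣRT = 6687, M = 743.000
Σ(x−M)² = 85026.00; s = √(85026.00/8) = 103.093
Cutoffs: 743.000 ± 2.5·103.093 → [485.3, 1000.7]
No RTs fall outside the cutoffs; all 9 retained. Mean = 6687/9 = 743.000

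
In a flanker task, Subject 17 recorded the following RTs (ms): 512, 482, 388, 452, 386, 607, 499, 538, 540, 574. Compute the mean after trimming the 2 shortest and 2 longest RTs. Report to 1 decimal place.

503.8 ms

Sorted: 386, 388, 452, 482, 499, 512, 538, 540, 574, 607
Drop lowest 2 (386, 388) and highest 2 (574, 607)
Remaining (n=6): Σ = 3023, mean = 3023/6 = 503.833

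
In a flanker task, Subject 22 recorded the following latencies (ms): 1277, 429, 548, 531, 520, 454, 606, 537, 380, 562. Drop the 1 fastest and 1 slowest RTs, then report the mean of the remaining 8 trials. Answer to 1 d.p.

523.4 ms

Sorted: 380, 429, 454, 520, 531, 537, 548, 562, 606, 1277
Drop lowest 1 (380) and highest 1 (1277)
Remaining (n=8): Σ = 4187, mean = 4187/8 = 523.375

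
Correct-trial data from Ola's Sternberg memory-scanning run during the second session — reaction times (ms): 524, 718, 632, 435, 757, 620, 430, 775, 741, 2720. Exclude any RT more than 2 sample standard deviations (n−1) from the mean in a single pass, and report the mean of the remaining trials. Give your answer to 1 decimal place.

625.8 ms

n = 10, ΣRT = 8352, M = 835.200
Σ(x−M)² = 4093613.60; s = √(4093613.60/9) = 674.423
Cutoffs: 835.200 ± 2·674.423 → [-513.6, 2184.0]
Outside: 2720 → excluded.
Retained (n=9): Σ = 5632, mean = 5632/9 = 625.778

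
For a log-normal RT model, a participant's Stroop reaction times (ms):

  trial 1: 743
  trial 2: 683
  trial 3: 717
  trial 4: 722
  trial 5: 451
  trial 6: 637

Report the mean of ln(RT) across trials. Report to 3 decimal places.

ln(RT): 6.6107, 6.5265, 6.5751, 6.5820, 6.1115, 6.4568
Σ ln(RT) = 38.8625
Mean = 38.8625/6 = 6.47709

6.477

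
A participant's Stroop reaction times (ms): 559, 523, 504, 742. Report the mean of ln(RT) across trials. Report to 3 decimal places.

6.354

ln(RT): 6.3261, 6.2596, 6.2226, 6.6093
Σ ln(RT) = 25.4177
Mean = 25.4177/4 = 6.35441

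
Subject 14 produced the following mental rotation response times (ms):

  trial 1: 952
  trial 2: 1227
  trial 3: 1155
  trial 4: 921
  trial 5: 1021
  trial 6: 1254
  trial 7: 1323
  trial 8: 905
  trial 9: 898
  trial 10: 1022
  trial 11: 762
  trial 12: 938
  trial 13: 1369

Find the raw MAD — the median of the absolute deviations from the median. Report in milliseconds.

123 ms

Sorted: 762, 898, 905, 921, 938, 952, 1021, 1022, 1155, 1227, 1254, 1323, 1369 → median = 1021
|x − 1021|: 69, 206, 134, 100, 0, 233, 302, 116, 123, 1, 259, 83, 348
Sorted deviations: 0, 1, 69, 83, 100, 116, 123, 134, 206, 233, 259, 302, 348 → MAD = 123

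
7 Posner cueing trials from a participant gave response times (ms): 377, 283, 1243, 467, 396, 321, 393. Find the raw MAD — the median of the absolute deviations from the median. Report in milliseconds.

72 ms

Sorted: 283, 321, 377, 393, 396, 467, 1243 → median = 393
|x − 393|: 16, 110, 850, 74, 3, 72, 0
Sorted deviations: 0, 3, 16, 72, 74, 110, 850 → MAD = 72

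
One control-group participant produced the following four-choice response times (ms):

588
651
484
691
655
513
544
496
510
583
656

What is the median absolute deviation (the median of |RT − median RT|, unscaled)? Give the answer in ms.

72 ms

Sorted: 484, 496, 510, 513, 544, 583, 588, 651, 655, 656, 691 → median = 583
|x − 583|: 5, 68, 99, 108, 72, 70, 39, 87, 73, 0, 73
Sorted deviations: 0, 5, 39, 68, 70, 72, 73, 73, 87, 99, 108 → MAD = 72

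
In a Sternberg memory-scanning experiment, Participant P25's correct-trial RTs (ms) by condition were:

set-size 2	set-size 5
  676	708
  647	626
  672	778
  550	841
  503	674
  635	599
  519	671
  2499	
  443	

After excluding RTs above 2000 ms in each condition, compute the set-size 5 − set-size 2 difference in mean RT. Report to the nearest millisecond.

set-size 2: exclude 2499
M(set-size 2) = 4645/8 = 580.625
M(set-size 5) = 4897/7 = 699.571
Difference = 699.571 − 580.625 = 118.946 ms

119 ms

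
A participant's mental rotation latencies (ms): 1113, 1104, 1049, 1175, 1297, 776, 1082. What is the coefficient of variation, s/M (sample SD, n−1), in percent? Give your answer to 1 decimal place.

14.6%

n = 7, Σ = 7596, M = 1085.1429
Σ(x−M)² = 150974.857; s = √(150974.857/6) = 158.6268
CV = 158.6268 / 1085.1429 = 0.14618 = 14.618%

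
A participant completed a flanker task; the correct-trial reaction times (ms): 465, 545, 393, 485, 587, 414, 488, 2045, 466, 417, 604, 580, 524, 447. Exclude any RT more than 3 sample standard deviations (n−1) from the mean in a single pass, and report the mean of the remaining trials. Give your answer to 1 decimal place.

n = 14, ΣRT = 8460, M = 604.286
Σ(x−M)² = 2293446.86; s = √(2293446.86/13) = 420.023
Cutoffs: 604.286 ± 3·420.023 → [-655.8, 1864.4]
Outside: 2045 → excluded.
Retained (n=13): Σ = 6415, mean = 6415/13 = 493.462

493.5 ms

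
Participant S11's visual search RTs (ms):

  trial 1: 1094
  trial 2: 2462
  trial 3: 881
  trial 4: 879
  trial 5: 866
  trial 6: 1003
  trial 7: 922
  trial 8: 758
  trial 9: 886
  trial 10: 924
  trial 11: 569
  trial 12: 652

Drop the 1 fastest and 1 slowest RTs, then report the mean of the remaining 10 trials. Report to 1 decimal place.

886.5 ms

Sorted: 569, 652, 758, 866, 879, 881, 886, 922, 924, 1003, 1094, 2462
Drop lowest 1 (569) and highest 1 (2462)
Remaining (n=10): Σ = 8865, mean = 8865/10 = 886.500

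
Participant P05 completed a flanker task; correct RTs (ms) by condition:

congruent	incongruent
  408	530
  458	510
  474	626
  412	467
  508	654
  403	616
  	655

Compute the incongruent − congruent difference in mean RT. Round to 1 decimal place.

M(congruent) = 2663/6 = 443.833
M(incongruent) = 4058/7 = 579.714
Difference = 579.714 − 443.833 = 135.881 ms

135.9 ms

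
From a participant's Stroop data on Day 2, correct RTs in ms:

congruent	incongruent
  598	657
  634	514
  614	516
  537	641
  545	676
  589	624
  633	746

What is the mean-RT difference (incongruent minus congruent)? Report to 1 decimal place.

32.0 ms

M(congruent) = 4150/7 = 592.857
M(incongruent) = 4374/7 = 624.857
Difference = 624.857 − 592.857 = 32.000 ms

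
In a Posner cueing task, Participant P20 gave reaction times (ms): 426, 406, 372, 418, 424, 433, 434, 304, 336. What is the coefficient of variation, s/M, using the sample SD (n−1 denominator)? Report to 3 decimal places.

n = 9, Σ = 3553, M = 394.7778
Σ(x−M)² = 17707.556; s = √(17707.556/8) = 47.0473
CV = 47.0473 / 394.7778 = 0.11917

0.119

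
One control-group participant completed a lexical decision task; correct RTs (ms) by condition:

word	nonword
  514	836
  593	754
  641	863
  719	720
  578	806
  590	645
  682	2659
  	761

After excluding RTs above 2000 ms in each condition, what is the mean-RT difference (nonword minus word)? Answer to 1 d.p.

nonword: exclude 2659
M(word) = 4317/7 = 616.714
M(nonword) = 5385/7 = 769.286
Difference = 769.286 − 616.714 = 152.571 ms

152.6 ms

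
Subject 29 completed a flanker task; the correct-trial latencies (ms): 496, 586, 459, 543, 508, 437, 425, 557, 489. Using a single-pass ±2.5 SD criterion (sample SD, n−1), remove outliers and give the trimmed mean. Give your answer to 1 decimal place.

500.0 ms

n = 9, ΣRT = 4500, M = 500.000
Σ(x−M)² = 23970.00; s = √(23970.00/8) = 54.738
Cutoffs: 500.000 ± 2.5·54.738 → [363.2, 636.8]
No RTs fall outside the cutoffs; all 9 retained. Mean = 4500/9 = 500.000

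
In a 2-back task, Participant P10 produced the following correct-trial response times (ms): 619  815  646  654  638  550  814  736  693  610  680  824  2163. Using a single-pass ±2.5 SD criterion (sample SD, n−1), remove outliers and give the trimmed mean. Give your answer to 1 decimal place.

689.9 ms

n = 13, ΣRT = 10442, M = 803.231
Σ(x−M)² = 2091212.31; s = √(2091212.31/12) = 417.454
Cutoffs: 803.231 ± 2.5·417.454 → [-240.4, 1846.9]
Outside: 2163 → excluded.
Retained (n=12): Σ = 8279, mean = 8279/12 = 689.917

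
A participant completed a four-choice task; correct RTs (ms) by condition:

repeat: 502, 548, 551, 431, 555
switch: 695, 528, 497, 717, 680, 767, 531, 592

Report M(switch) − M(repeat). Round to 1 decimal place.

108.5 ms

M(repeat) = 2587/5 = 517.400
M(switch) = 5007/8 = 625.875
Difference = 625.875 − 517.400 = 108.475 ms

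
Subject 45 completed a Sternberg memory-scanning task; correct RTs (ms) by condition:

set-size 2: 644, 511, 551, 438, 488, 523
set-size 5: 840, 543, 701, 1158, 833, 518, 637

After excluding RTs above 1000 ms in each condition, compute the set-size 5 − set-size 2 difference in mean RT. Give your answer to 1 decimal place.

152.8 ms

set-size 5: exclude 1158
M(set-size 2) = 3155/6 = 525.833
M(set-size 5) = 4072/6 = 678.667
Difference = 678.667 − 525.833 = 152.833 ms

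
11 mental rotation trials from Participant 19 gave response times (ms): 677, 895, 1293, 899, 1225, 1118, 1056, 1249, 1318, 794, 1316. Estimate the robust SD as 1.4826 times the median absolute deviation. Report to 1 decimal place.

Sorted: 677, 794, 895, 899, 1056, 1118, 1225, 1249, 1293, 1316, 1318 → median = 1118
|x − 1118| sorted: 0, 62, 107, 131, 175, 198, 200, 219, 223, 324, 441 → MAD = 198
Robust SD ≈ 1.4826 × 198 = 293.555

293.6 ms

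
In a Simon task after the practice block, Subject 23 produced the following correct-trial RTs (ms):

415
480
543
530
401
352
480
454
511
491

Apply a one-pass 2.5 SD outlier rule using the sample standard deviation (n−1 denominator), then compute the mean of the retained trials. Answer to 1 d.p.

465.7 ms

n = 10, ΣRT = 4657, M = 465.700
Σ(x−M)² = 33032.10; s = √(33032.10/9) = 60.582
Cutoffs: 465.700 ± 2.5·60.582 → [314.2, 617.2]
No RTs fall outside the cutoffs; all 10 retained. Mean = 4657/10 = 465.700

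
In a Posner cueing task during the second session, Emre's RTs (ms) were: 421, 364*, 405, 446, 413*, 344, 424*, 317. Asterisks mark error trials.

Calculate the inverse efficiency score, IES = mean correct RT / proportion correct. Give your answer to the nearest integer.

619 ms

Correct trials (n=5): 421, 405, 446, 344, 317
Mean correct RT = 1933/5 = 386.6000 ms
Proportion correct = 5/8
IES = 386.6000 / (5/8) = 618.560 ms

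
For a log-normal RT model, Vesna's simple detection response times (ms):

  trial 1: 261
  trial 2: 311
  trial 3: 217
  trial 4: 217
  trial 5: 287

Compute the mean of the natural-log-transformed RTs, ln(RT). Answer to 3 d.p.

ln(RT): 5.5645, 5.7398, 5.3799, 5.3799, 5.6595
Σ ln(RT) = 27.7236
Mean = 27.7236/5 = 5.54472

5.545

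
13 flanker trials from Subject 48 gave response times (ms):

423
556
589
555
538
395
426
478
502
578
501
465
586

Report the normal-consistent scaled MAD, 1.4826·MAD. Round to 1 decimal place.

Sorted: 395, 423, 426, 465, 478, 501, 502, 538, 555, 556, 578, 586, 589 → median = 502
|x − 502| sorted: 0, 1, 24, 36, 37, 53, 54, 76, 76, 79, 84, 87, 107 → MAD = 54
Robust SD ≈ 1.4826 × 54 = 80.060

80.1 ms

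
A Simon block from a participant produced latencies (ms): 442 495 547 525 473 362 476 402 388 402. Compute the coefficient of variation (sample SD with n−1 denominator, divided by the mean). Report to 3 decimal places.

n = 10, Σ = 4512, M = 451.2000
Σ(x−M)² = 34509.600; s = √(34509.600/9) = 61.9225
CV = 61.9225 / 451.2000 = 0.13724

0.137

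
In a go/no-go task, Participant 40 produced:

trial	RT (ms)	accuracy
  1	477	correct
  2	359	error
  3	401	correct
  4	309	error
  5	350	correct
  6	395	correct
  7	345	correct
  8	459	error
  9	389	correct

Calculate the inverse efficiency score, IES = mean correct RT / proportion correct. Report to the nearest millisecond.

Correct trials (n=6): 477, 401, 350, 395, 345, 389
Mean correct RT = 2357/6 = 392.8333 ms
Proportion correct = 6/9
IES = 392.8333 / (6/9) = 589.250 ms

589 ms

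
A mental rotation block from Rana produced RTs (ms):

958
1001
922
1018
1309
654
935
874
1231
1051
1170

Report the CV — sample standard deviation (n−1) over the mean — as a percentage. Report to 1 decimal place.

n = 11, Σ = 11123, M = 1011.1818
Σ(x−M)² = 326957.636; s = √(326957.636/10) = 180.8197
CV = 180.8197 / 1011.1818 = 0.17882 = 17.882%

17.9%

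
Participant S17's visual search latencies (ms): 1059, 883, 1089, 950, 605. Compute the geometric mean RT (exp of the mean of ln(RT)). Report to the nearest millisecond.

898 ms

ln(RT): 6.9651, 6.7833, 6.9930, 6.8565, 6.4052
Mean ln(RT) = 34.0031/5 = 6.80062
Geometric mean = exp(6.80062) = 898.41 ms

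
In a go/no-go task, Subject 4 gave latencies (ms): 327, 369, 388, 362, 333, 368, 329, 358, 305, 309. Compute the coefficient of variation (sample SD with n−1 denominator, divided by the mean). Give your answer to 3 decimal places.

0.081

n = 10, Σ = 3448, M = 344.8000
Σ(x−M)² = 7031.600; s = √(7031.600/9) = 27.9515
CV = 27.9515 / 344.8000 = 0.08107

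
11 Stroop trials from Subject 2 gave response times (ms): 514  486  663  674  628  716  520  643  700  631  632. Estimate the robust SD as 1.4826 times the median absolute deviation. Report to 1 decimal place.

62.3 ms

Sorted: 486, 514, 520, 628, 631, 632, 643, 663, 674, 700, 716 → median = 632
|x − 632| sorted: 0, 1, 4, 11, 31, 42, 68, 84, 112, 118, 146 → MAD = 42
Robust SD ≈ 1.4826 × 42 = 62.269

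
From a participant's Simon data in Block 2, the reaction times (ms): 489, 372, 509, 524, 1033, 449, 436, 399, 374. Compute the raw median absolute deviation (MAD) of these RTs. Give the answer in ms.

60 ms

Sorted: 372, 374, 399, 436, 449, 489, 509, 524, 1033 → median = 449
|x − 449|: 40, 77, 60, 75, 584, 0, 13, 50, 75
Sorted deviations: 0, 13, 40, 50, 60, 75, 75, 77, 584 → MAD = 60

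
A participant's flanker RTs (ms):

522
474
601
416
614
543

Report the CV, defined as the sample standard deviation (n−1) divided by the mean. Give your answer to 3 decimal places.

0.143

n = 6, Σ = 3170, M = 528.3333
Σ(x−M)² = 28445.333; s = √(28445.333/5) = 75.4259
CV = 75.4259 / 528.3333 = 0.14276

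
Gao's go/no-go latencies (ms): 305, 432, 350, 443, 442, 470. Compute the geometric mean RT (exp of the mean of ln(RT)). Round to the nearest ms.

ln(RT): 5.7203, 6.0684, 5.8579, 6.0936, 6.0913, 6.1527
Mean ln(RT) = 35.9843/6 = 5.99738
Geometric mean = exp(5.99738) = 402.37 ms

402 ms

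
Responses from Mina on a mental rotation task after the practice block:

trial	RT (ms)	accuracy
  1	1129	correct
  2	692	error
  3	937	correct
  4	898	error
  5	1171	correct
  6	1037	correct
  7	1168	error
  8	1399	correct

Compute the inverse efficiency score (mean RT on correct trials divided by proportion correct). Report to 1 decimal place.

Correct trials (n=5): 1129, 937, 1171, 1037, 1399
Mean correct RT = 5673/5 = 1134.6000 ms
Proportion correct = 5/8
IES = 1134.6000 / (5/8) = 1815.360 ms

1815.4 ms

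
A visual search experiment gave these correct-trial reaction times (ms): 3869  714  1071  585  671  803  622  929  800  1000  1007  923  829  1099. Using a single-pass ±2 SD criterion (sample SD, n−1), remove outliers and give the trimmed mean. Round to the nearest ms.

850 ms

n = 14, ΣRT = 14922, M = 1065.857
Σ(x−M)² = 8809497.71; s = √(8809497.71/13) = 823.197
Cutoffs: 1065.857 ± 2·823.197 → [-580.5, 2712.3]
Outside: 3869 → excluded.
Retained (n=13): Σ = 11053, mean = 11053/13 = 850.231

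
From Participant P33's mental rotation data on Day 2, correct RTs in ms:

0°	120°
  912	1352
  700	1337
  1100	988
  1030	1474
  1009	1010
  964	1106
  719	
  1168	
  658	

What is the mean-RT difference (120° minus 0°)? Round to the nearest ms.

293 ms

M(0°) = 8260/9 = 917.778
M(120°) = 7267/6 = 1211.167
Difference = 1211.167 − 917.778 = 293.389 ms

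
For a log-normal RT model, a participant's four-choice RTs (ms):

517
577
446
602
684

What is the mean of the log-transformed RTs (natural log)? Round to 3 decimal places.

6.327

ln(RT): 6.2480, 6.3578, 6.1003, 6.4003, 6.5280
Σ ln(RT) = 31.6344
Mean = 31.6344/5 = 6.32688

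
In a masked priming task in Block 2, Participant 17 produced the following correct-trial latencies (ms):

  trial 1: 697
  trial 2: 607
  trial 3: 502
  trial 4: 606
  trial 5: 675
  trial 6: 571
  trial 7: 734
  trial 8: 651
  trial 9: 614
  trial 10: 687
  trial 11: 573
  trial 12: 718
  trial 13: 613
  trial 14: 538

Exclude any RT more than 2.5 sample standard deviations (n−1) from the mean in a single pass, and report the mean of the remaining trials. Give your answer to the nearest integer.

n = 14, ΣRT = 8786, M = 627.571
Σ(x−M)² = 61909.43; s = √(61909.43/13) = 69.009
Cutoffs: 627.571 ± 2.5·69.009 → [455.0, 800.1]
No RTs fall outside the cutoffs; all 14 retained. Mean = 8786/14 = 627.571

628 ms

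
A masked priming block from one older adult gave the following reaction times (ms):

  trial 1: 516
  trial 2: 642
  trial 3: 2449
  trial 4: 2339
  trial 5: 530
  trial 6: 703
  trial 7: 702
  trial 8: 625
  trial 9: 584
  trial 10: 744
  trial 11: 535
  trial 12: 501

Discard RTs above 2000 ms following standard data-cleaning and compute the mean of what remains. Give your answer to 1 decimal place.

Excluded: 2339, 2449
Retained (n=10): Σ = 6082
Mean = 6082/10 = 608.2000

608.2 ms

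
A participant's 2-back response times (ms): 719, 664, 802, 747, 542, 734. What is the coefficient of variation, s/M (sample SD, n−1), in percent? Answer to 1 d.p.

n = 6, Σ = 4208, M = 701.3333
Σ(x−M)² = 40379.333; s = √(40379.333/5) = 89.8658
CV = 89.8658 / 701.3333 = 0.12814 = 12.814%

12.8%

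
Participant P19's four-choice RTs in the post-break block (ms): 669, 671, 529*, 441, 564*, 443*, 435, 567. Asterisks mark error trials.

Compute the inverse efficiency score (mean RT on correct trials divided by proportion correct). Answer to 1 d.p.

890.6 ms

Correct trials (n=5): 669, 671, 441, 435, 567
Mean correct RT = 2783/5 = 556.6000 ms
Proportion correct = 5/8
IES = 556.6000 / (5/8) = 890.560 ms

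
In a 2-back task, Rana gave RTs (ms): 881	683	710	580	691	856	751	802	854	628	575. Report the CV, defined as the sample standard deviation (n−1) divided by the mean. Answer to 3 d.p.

n = 11, Σ = 8011, M = 728.2727
Σ(x−M)² = 120704.182; s = √(120704.182/10) = 109.8655
CV = 109.8655 / 728.2727 = 0.15086

0.151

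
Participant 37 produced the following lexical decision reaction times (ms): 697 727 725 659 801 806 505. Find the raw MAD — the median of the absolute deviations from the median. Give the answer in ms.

Sorted: 505, 659, 697, 725, 727, 801, 806 → median = 725
|x − 725|: 28, 2, 0, 66, 76, 81, 220
Sorted deviations: 0, 2, 28, 66, 76, 81, 220 → MAD = 66

66 ms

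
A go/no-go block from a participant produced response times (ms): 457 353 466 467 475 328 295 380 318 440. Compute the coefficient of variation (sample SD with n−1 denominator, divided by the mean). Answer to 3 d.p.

n = 10, Σ = 3979, M = 397.9000
Σ(x−M)² = 44816.900; s = √(44816.900/9) = 70.5667
CV = 70.5667 / 397.9000 = 0.17735

0.177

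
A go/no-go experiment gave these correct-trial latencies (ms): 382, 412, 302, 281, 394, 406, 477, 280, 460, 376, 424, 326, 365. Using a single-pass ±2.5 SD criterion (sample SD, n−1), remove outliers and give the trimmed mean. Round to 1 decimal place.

n = 13, ΣRT = 4885, M = 375.769
Σ(x−M)² = 48454.31; s = √(48454.31/12) = 63.544
Cutoffs: 375.769 ± 2.5·63.544 → [216.9, 534.6]
No RTs fall outside the cutoffs; all 13 retained. Mean = 4885/13 = 375.769

375.8 ms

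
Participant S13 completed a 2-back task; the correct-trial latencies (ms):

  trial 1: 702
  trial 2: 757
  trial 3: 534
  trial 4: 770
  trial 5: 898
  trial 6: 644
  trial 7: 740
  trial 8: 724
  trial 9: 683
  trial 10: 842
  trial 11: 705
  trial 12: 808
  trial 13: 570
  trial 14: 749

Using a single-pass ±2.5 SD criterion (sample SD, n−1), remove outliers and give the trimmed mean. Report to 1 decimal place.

n = 14, ΣRT = 10126, M = 723.286
Σ(x−M)² = 124076.86; s = √(124076.86/13) = 97.695
Cutoffs: 723.286 ± 2.5·97.695 → [479.0, 967.5]
No RTs fall outside the cutoffs; all 14 retained. Mean = 10126/14 = 723.286

723.3 ms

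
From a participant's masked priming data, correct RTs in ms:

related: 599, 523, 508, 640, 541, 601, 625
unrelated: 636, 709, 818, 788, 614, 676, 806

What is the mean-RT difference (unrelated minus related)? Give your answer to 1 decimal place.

M(related) = 4037/7 = 576.714
M(unrelated) = 5047/7 = 721.000
Difference = 721.000 − 576.714 = 144.286 ms

144.3 ms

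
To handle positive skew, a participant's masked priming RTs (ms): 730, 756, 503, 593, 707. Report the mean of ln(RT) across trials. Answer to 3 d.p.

ln(RT): 6.5930, 6.6280, 6.2206, 6.3852, 6.5610
Σ ln(RT) = 32.3879
Mean = 32.3879/5 = 6.47758

6.478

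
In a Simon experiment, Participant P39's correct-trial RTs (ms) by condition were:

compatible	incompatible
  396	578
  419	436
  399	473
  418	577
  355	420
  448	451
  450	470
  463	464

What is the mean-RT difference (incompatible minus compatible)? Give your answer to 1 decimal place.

M(compatible) = 3348/8 = 418.500
M(incompatible) = 3869/8 = 483.625
Difference = 483.625 − 418.500 = 65.125 ms

65.1 ms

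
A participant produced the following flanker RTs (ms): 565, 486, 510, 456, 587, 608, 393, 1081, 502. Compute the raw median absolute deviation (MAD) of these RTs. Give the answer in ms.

55 ms

Sorted: 393, 456, 486, 502, 510, 565, 587, 608, 1081 → median = 510
|x − 510|: 55, 24, 0, 54, 77, 98, 117, 571, 8
Sorted deviations: 0, 8, 24, 54, 55, 77, 98, 117, 571 → MAD = 55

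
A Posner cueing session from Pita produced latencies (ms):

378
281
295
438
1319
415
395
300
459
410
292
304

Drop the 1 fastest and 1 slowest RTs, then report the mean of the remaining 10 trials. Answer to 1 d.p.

368.6 ms

Sorted: 281, 292, 295, 300, 304, 378, 395, 410, 415, 438, 459, 1319
Drop lowest 1 (281) and highest 1 (1319)
Remaining (n=10): Σ = 3686, mean = 3686/10 = 368.600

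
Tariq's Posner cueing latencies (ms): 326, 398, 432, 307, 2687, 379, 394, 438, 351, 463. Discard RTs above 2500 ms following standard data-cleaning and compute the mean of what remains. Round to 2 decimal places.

387.56 ms

Excluded: 2687
Retained (n=9): Σ = 3488
Mean = 3488/9 = 387.5556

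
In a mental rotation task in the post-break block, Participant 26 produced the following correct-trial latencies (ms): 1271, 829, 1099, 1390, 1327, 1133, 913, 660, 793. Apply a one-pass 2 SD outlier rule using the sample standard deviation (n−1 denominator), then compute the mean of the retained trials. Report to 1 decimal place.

n = 9, ΣRT = 9415, M = 1046.111
Σ(x−M)² = 536082.89; s = √(536082.89/8) = 258.864
Cutoffs: 1046.111 ± 2·258.864 → [528.4, 1563.8]
No RTs fall outside the cutoffs; all 9 retained. Mean = 9415/9 = 1046.111

1046.1 ms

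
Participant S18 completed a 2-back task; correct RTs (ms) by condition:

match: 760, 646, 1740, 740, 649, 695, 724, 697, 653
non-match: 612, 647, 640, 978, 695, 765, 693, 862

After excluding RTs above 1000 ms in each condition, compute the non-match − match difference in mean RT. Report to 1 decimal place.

41.0 ms

match: exclude 1740
M(match) = 5564/8 = 695.500
M(non-match) = 5892/8 = 736.500
Difference = 736.500 − 695.500 = 41.000 ms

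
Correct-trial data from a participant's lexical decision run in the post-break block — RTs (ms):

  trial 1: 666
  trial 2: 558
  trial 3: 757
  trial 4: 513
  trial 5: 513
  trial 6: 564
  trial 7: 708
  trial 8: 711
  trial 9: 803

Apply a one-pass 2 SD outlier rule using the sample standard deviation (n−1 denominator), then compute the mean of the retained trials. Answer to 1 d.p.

n = 9, ΣRT = 5793, M = 643.667
Σ(x−M)² = 95236.00; s = √(95236.00/8) = 109.108
Cutoffs: 643.667 ± 2·109.108 → [425.5, 861.9]
No RTs fall outside the cutoffs; all 9 retained. Mean = 5793/9 = 643.667

643.7 ms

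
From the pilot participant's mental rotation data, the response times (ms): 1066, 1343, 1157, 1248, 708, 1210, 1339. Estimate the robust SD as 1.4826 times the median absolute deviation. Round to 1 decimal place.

Sorted: 708, 1066, 1157, 1210, 1248, 1339, 1343 → median = 1210
|x − 1210| sorted: 0, 38, 53, 129, 133, 144, 502 → MAD = 129
Robust SD ≈ 1.4826 × 129 = 191.255

191.3 ms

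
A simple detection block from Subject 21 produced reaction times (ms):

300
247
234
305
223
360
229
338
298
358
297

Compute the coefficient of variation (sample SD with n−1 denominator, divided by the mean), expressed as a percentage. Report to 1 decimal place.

n = 11, Σ = 3189, M = 289.9091
Σ(x−M)² = 25460.909; s = √(25460.909/10) = 50.4588
CV = 50.4588 / 289.9091 = 0.17405 = 17.405%

17.4%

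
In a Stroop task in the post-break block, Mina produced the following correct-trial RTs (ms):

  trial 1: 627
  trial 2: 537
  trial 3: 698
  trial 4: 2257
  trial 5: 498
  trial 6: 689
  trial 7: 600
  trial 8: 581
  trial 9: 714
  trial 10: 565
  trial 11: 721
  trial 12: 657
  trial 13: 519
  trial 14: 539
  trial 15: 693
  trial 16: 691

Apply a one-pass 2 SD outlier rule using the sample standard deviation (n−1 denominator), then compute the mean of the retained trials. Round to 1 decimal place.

621.9 ms

n = 16, ΣRT = 11586, M = 724.125
Σ(x−M)² = 2591447.75; s = √(2591447.75/15) = 415.648
Cutoffs: 724.125 ± 2·415.648 → [-107.2, 1555.4]
Outside: 2257 → excluded.
Retained (n=15): Σ = 9329, mean = 9329/15 = 621.933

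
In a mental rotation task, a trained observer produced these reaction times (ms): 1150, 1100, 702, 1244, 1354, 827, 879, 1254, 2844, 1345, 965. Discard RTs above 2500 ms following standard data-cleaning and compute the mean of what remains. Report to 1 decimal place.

Excluded: 2844
Retained (n=10): Σ = 10820
Mean = 10820/10 = 1082.0000

1082.0 ms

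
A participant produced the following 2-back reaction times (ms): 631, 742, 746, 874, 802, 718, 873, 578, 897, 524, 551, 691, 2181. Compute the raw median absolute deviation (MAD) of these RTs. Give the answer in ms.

Sorted: 524, 551, 578, 631, 691, 718, 742, 746, 802, 873, 874, 897, 2181 → median = 742
|x − 742|: 111, 0, 4, 132, 60, 24, 131, 164, 155, 218, 191, 51, 1439
Sorted deviations: 0, 4, 24, 51, 60, 111, 131, 132, 155, 164, 191, 218, 1439 → MAD = 131

131 ms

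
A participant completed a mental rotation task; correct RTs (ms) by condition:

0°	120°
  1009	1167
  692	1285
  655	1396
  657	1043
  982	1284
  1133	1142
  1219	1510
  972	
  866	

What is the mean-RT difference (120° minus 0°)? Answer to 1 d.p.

M(0°) = 8185/9 = 909.444
M(120°) = 8827/7 = 1261.000
Difference = 1261.000 − 909.444 = 351.556 ms

351.6 ms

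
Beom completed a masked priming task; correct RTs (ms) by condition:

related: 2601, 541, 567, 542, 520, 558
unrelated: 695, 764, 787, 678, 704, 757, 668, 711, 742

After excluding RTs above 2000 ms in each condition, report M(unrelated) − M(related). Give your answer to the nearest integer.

related: exclude 2601
M(related) = 2728/5 = 545.600
M(unrelated) = 6506/9 = 722.889
Difference = 722.889 − 545.600 = 177.289 ms

177 ms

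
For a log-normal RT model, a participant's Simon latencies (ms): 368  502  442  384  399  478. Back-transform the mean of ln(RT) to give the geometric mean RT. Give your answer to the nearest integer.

426 ms

ln(RT): 5.9081, 6.2186, 6.0913, 5.9506, 5.9890, 6.1696
Mean ln(RT) = 36.3272/6 = 6.05453
Geometric mean = exp(6.05453) = 426.04 ms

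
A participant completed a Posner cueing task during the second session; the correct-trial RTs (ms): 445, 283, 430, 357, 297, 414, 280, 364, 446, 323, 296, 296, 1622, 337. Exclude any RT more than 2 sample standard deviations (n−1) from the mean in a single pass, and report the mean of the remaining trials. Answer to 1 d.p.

351.4 ms

n = 14, ΣRT = 6190, M = 442.143
Σ(x−M)² = 1547029.71; s = √(1547029.71/13) = 344.967
Cutoffs: 442.143 ± 2·344.967 → [-247.8, 1132.1]
Outside: 1622 → excluded.
Retained (n=13): Σ = 4568, mean = 4568/13 = 351.385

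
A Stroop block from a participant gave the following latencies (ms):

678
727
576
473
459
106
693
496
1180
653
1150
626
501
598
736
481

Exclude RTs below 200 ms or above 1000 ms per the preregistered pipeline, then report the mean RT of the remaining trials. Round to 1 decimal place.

592.1 ms

Excluded: 106, 1150, 1180
Retained (n=13): Σ = 7697
Mean = 7697/13 = 592.0769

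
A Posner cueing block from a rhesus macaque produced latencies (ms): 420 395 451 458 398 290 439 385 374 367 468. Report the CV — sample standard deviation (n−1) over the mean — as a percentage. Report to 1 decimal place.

n = 11, Σ = 4445, M = 404.0909
Σ(x−M)² = 26444.909; s = √(26444.909/10) = 51.4246
CV = 51.4246 / 404.0909 = 0.12726 = 12.726%

12.7%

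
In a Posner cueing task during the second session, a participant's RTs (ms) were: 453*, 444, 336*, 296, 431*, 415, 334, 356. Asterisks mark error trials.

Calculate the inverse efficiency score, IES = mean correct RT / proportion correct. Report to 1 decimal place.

590.4 ms

Correct trials (n=5): 444, 296, 415, 334, 356
Mean correct RT = 1845/5 = 369.0000 ms
Proportion correct = 5/8
IES = 369.0000 / (5/8) = 590.400 ms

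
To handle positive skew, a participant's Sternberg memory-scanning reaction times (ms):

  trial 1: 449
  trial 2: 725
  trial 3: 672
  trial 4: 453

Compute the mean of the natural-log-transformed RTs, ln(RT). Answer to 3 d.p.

6.330

ln(RT): 6.1070, 6.5862, 6.5103, 6.1159
Σ ln(RT) = 25.3193
Mean = 25.3193/4 = 6.32984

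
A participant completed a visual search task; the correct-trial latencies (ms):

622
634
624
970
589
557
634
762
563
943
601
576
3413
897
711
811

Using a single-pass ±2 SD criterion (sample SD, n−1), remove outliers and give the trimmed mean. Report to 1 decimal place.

n = 16, ΣRT = 13907, M = 869.188
Σ(x−M)² = 7186710.44; s = √(7186710.44/15) = 692.181
Cutoffs: 869.188 ± 2·692.181 → [-515.2, 2253.5]
Outside: 3413 → excluded.
Retained (n=15): Σ = 10494, mean = 10494/15 = 699.600

699.6 ms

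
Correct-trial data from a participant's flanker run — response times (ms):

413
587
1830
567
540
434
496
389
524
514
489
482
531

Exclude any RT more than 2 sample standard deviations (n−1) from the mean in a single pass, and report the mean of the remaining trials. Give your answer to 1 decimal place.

n = 13, ΣRT = 7796, M = 599.692
Σ(x−M)² = 1679796.77; s = √(1679796.77/12) = 374.143
Cutoffs: 599.692 ± 2·374.143 → [-148.6, 1348.0]
Outside: 1830 → excluded.
Retained (n=12): Σ = 5966, mean = 5966/12 = 497.167

497.2 ms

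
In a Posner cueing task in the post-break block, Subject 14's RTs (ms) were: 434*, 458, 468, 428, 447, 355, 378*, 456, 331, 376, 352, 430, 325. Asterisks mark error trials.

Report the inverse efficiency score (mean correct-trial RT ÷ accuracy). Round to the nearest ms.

476 ms

Correct trials (n=11): 458, 468, 428, 447, 355, 456, 331, 376, 352, 430, 325
Mean correct RT = 4426/11 = 402.3636 ms
Proportion correct = 11/13
IES = 402.3636 / (11/13) = 475.521 ms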